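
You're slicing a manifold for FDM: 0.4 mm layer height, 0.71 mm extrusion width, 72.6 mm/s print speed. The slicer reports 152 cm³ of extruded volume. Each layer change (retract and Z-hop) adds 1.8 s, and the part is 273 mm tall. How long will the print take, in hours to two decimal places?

2.39 hours

Line area = 0.4 × 0.71, so 0.284 mm².
Toolpath length = 152 cm³ / 0.284 mm² = 152000 / 0.284 = 535211.3 mm.
Extrusion time = 535211.3 / 72.6 = 7372.1 s.
Layer count = ceil(273 / 0.4) = 683.
Non-print overhead = 683 × 1.8, so 1229.4 s.
Altogether 7372.1 + 1229.4 = 8601.5 s, i.e. 2.39 hours.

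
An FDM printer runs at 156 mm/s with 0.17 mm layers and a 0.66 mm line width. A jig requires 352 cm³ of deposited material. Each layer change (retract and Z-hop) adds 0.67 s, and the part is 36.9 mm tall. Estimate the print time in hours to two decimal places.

Extrusion cross-section: 0.17 × 0.66 → 0.1122 mm².
Toolpath length = 352 cm³ / 0.1122 mm² = 352000 / 0.1122 = 3137254.9 mm.
Time extruding: 3137254.9 / 156 → 20110.6 s.
Layers = ⌈36.9/0.17⌉ = 218.
Non-print overhead = 218 × 0.67, so 146.06 s.
Total = 20110.6 + 146.06 = 20256.66 s = 5.63 hours.

5.63 hours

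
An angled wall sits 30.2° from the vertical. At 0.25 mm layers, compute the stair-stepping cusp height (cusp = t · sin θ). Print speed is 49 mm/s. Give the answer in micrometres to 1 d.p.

Cusp = layer height × sin(30.2°) = 0.25 × 0.5030 = 0.12575 mm = 125.8 μm.

125.8 μm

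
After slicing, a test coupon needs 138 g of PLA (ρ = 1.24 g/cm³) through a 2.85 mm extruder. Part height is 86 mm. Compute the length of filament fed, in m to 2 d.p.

Volume = 138 g / 1.24 g·cm⁻³ = 111.2903 cm³ = 111290.3 mm³.
Cross-section of 2.85 mm filament: π·(2.85/2)² = 6.3794 mm².
L = V/A = 111290.3/6.3794 = 17445.26 mm → 17.45 m.

17.45 m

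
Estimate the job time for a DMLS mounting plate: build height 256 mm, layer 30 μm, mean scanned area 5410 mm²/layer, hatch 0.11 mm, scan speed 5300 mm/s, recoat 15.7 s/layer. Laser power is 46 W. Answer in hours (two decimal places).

Layers = ⌈256/0.03⌉ = 8534.
Hatch length per layer = 5410 / 0.11, so 49181.8 mm.
Scan time per layer: 49181.8 / 5300 → 9.2796 s.
Time per layer = 9.2796 + 15.7 = 24.9796 s.
8534 layers × 24.9796 s/layer = 213175.9064 s, i.e. 59.22 hours.

59.22 hours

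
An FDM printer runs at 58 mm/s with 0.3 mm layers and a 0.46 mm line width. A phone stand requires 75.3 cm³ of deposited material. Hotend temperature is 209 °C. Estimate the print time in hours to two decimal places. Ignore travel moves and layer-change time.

Bead cross-section = 0.3 × 0.46, so 0.138 mm².
Total extruded path = 75300/0.138 = 545652.2 mm.
Extrusion time: 545652.2 / 58 → 9407.8 s.
That's 9407.8 s → 2.61 hours.

2.61 hours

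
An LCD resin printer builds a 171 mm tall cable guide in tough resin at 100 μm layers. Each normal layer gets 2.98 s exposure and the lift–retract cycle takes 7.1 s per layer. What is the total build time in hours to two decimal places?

4.79 hours

Layer count = ceil(171 / 0.1) = 1710.
Per-layer time = 2.98 + 7.1 = 10.08 s.
Total = 1710 × 10.08 = 17236.8 s = 4.79 hours.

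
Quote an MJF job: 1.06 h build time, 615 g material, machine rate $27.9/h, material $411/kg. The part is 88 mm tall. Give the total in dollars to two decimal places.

Machine-time cost = 27.9 × 1.06, so $29.574.
Material charge: 411 × 615/1000 → $252.765.
Total = 29.574 + 252.765 = 282.339 ≈ $282.34.

$282.34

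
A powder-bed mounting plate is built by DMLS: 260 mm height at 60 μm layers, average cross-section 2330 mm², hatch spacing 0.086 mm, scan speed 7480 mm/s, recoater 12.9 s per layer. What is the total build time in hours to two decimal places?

Layers = ⌈260/0.06⌉ = 4334.
Scan path per layer = 2330 / 0.086 = 27093 mm.
Per-layer scan time: 27093 / 7480 → 3.6221 s.
Layer cycle = 3.6221 + 12.9 = 16.5221 s.
Build time = 4334 × 16.5221 = 71606.7814 s = 19.89 hours.

19.89 hours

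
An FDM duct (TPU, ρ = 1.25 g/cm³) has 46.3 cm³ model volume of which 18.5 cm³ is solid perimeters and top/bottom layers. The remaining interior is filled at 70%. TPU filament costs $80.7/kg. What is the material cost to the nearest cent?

$3.83

Infill region = 46.3 − 18.5, so 27.8 cm³.
Deposited infill = 0.70 × 27.8 = 19.46 cm³.
Deposited volume = 18.5 + 19.46, so 37.96 cm³.
Mass = 37.96 × 1.25, so 47.45 g.
Cost = 47.45 g / 1000 × $80.7/kg = $3.83.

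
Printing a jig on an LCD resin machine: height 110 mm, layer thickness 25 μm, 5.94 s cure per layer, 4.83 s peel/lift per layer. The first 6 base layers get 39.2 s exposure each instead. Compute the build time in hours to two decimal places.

13.22 hours

Number of layers: 110 / 0.025 → 4400 (rounded up).
Base layers = 6 × (39.2 + 4.83), so 264.18 s.
Remaining layers = 4394 × (5.94 + 4.83), so 47323.38 s.
Sum: 264.18 + 47323.38 = 47587.56 s → 13.22 hours.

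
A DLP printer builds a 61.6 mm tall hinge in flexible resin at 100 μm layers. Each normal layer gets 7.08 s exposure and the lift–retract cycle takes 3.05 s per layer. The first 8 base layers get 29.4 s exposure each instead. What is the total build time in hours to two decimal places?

Layer count = ceil(61.6 / 0.1) = 616.
Burn-in layers: 8 × (29.4 + 3.05) → 259.6 s.
Regular layers: 608 × (7.08 + 3.05) → 6159.04 s.
Total = 259.6 + 6159.04 = 6418.64 s = 1.78 hours.

1.78 hours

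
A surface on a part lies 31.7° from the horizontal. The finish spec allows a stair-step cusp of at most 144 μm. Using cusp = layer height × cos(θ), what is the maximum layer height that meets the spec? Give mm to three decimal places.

0.169 mm

t = h_c / cos θ = 0.144 / 0.8508 = 0.169 mm.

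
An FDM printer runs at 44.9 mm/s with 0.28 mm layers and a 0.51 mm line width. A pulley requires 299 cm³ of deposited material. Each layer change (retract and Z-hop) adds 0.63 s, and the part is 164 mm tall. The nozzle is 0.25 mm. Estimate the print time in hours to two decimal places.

13.06 hours

Extrusion cross-section = 0.28 × 0.51, so 0.1428 mm².
Path length: 299000 mm³ / 0.1428 mm² → 2093837.5 mm.
Time extruding = 2093837.5 / 44.9 = 46633.4 s.
Layers = ⌈164/0.28⌉ = 586.
Z-hop total = 586 × 0.63, so 369.18 s.
Total = 46633.4 + 369.18 = 47002.58 s = 13.06 hours.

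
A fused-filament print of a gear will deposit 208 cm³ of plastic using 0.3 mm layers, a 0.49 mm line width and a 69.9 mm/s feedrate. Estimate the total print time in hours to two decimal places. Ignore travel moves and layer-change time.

5.62 hours

Bead cross-section: 0.3 × 0.49 → 0.147 mm².
Path length: 208000 mm³ / 0.147 mm² → 1414966 mm.
Time extruding = 1414966 / 69.9 = 20242.7 s.
In the requested units: 20242.7 s = 5.62 hours.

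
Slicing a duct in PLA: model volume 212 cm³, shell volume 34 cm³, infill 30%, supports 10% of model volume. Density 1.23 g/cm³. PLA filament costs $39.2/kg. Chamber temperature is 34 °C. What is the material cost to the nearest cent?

Volume inside the shell: 212 − 34 → 178 cm³.
Infill deposited = 0.30 × 178 = 53.4 cm³.
Support = 0.10 × 212, so 21.2 cm³.
Total printed volume = 34 + 53.4 + 21.2 = 108.6 cm³.
Mass = 108.6 × 1.23 = 133.578 g.
At $39.2/kg: 133.578/1000 × 39.2 = $5.24.

$5.24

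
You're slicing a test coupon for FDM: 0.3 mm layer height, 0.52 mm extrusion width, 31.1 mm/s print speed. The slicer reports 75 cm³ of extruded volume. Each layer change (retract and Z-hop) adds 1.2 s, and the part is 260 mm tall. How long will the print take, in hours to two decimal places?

Bead cross-section = 0.3 × 0.52, so 0.156 mm².
Total extruded path = 75000/0.156 = 480769.2 mm.
Extrusion time: 480769.2 / 31.1 → 15458.8 s.
Number of layers: 260 / 0.3 → 867 (rounded up).
Layer-change overhead = 867 × 1.2, so 1040.4 s.
Total = 15458.8 + 1040.4 = 16499.2 s = 4.58 hours.

4.58 hours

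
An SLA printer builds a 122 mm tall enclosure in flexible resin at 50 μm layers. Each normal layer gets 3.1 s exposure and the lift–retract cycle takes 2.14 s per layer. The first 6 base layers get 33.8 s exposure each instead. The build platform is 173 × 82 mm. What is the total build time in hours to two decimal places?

Number of layers: 122 / 0.05 → 2440 (rounded up).
Base layers = 6 × (33.8 + 2.14), so 215.64 s.
Regular layers = 2434 × (3.1 + 2.14) = 12754.16 s.
Sum: 215.64 + 12754.16 = 12969.8 s → 3.60 hours.

3.60 hours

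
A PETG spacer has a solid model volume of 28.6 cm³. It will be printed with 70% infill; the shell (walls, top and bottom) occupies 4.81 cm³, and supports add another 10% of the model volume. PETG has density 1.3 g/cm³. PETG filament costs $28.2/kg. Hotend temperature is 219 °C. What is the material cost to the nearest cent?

$0.89

Infill region = 28.6 − 4.81 = 23.79 cm³.
Deposited infill = 0.70 × 23.79, so 16.653 cm³.
Support = 0.10 × 28.6 = 2.86 cm³.
Total extruded = 4.81 + 16.653 + 2.86, so 24.323 cm³.
Mass = 24.323 × 1.3 = 31.6199 g.
At $28.2/kg: 31.6199/1000 × 28.2 = $0.89.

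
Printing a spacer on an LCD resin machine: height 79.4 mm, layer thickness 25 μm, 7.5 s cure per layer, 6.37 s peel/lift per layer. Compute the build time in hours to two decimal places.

Layer count = ceil(79.4 / 0.025) = 3176.
Cycle time = 7.5 + 6.37, so 13.87 s.
Build time: 3176 × 13.87 s = 44051.12 s, i.e. 12.24 hours.

12.24 hours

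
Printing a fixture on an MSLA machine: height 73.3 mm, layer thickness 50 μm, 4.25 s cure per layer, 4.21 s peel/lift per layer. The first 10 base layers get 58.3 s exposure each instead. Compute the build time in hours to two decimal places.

3.60 hours

Layer count = ceil(73.3 / 0.05) = 1466.
Base layers = 10 × (58.3 + 4.21), so 625.1 s.
Regular layers = 1456 × (4.25 + 4.21), so 12317.76 s.
Total = 625.1 + 12317.76 = 12942.86 s = 3.60 hours.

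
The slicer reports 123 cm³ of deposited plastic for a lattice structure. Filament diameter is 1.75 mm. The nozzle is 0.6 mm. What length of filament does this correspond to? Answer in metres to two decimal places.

Filament cross-section = π × (1.75/2)² = 2.4053 mm².
L = 123000 mm³ / 2.4053 mm² = 51137.07 mm, i.e. 51.14 m.

51.14 m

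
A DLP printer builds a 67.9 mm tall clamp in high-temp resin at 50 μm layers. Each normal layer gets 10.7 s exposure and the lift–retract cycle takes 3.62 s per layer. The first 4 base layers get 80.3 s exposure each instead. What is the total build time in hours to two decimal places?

Layers = ⌈67.9/0.05⌉ = 1358.
Bottom layers: 4 × (80.3 + 3.62) → 335.68 s.
Remaining layers: 1354 × (10.7 + 3.62) → 19389.28 s.
Total = 335.68 + 19389.28 = 19724.96 s = 5.48 hours.

5.48 hours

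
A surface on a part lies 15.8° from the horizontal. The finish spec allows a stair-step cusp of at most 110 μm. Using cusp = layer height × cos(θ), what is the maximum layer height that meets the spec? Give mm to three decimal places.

0.114 mm

t = h_c / cos θ = 0.11 / 0.9622 = 0.114 mm.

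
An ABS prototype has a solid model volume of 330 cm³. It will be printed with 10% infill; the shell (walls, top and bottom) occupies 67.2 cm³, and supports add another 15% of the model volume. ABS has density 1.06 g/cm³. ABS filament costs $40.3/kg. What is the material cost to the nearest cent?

$6.11

Infill region: 330 − 67.2 → 262.8 cm³.
Infill volume = 0.10 × 262.8, so 26.28 cm³.
Support: 0.15 × 330 → 49.5 cm³.
Deposited volume = 67.2 + 26.28 + 49.5, so 142.98 cm³.
Mass = 142.98 × 1.06, so 151.5588 g.
Cost = 151.5588 g / 1000 × $40.3/kg = $6.11.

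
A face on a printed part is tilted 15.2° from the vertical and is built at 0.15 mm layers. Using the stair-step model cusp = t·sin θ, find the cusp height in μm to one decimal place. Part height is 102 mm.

Cusp = layer height × sin(15.2°) = 0.15 × 0.2622 = 0.03933 mm = 39.3 μm.

39.3 μm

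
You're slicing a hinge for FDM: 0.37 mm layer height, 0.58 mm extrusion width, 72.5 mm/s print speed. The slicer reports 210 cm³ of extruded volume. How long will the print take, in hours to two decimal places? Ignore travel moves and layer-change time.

Bead cross-section = 0.37 × 0.58, so 0.2146 mm².
Path length: 210000 mm³ / 0.2146 mm² → 978564.8 mm.
Time extruding = 978564.8 / 72.5, so 13497.4 s.
13497.4 s = 3.75 hours.

3.75 hours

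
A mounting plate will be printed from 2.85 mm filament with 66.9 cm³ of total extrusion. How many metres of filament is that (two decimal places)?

A = π r² = π × 1.425² = 6.3794 mm².
L = 66900 mm³ / 6.3794 mm² = 10486.88 mm, i.e. 10.49 m.

10.49 m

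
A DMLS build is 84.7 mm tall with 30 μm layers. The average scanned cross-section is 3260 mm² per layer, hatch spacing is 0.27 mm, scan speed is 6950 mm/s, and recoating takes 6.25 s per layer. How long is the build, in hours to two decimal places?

6.27 hours

Layer count = ceil(84.7 / 0.03) = 2824.
Hatch length per layer: 3260 / 0.27 → 12074.1 mm.
Laser time per layer = 12074.1 / 6950, so 1.7373 s.
Layer cycle: 1.7373 + 6.25 → 7.9873 s.
Build time = 2824 × 7.9873 = 22556.1352 s = 6.27 hours.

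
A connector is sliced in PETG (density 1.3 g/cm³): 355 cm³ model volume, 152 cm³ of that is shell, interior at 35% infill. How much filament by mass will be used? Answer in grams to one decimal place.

Infill region = 355 − 152, so 203 cm³.
Deposited infill: 0.35 × 203 → 71.05 cm³.
Deposited volume = 152 + 71.05 = 223.05 cm³.
Mass: 223.05 × 1.3 → 289.965 g.

290.0 g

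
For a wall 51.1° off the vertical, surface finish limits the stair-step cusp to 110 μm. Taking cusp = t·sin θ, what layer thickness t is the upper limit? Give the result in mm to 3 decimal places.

t = h_c / sin θ = 0.11 / 0.7782 = 0.141 mm.

0.141 mm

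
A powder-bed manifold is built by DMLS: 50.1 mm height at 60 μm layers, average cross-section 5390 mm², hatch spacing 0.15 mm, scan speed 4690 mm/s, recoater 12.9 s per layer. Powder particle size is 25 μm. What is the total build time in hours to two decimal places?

Layer count = ceil(50.1 / 0.06) = 835.
Hatch length per layer = 5390 / 0.15, so 35933.3 mm.
Per-layer scan time = 35933.3 / 4690, so 7.6617 s.
Per-layer time = 7.6617 + 12.9 = 20.5617 s.
Total: 835 × 20.5617 s = 17169.0195 s → 4.77 hours.

4.77 hours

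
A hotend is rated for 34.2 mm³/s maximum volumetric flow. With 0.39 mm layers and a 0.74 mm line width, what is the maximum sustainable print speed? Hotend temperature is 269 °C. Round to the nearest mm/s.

Bead cross-section: 0.39 × 0.74 → 0.2886 mm².
v_max = Q/A = 34.2/0.2886 = 118.50 mm/s → 119 mm/s.

119 mm/s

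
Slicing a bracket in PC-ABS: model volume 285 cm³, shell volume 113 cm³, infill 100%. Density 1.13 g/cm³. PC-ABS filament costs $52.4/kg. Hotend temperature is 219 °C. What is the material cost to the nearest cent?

Infill region: 285 − 113 → 172 cm³.
Infill deposited: 1.00 × 172 → 172 cm³.
Total printed volume: 113 + 172 → 285 cm³.
Mass: 285 × 1.13 → 322.05 g.
At $52.4/kg: 322.05/1000 × 52.4 = $16.88.

$16.88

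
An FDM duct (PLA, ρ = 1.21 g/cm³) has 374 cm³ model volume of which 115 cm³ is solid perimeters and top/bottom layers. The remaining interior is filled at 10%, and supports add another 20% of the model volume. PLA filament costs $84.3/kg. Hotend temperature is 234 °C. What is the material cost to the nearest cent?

$22.00

Interior volume: 374 − 115 → 259 cm³.
Deposited infill = 0.10 × 259, so 25.9 cm³.
Support: 0.20 × 374 → 74.8 cm³.
Total extruded: 115 + 25.9 + 74.8 → 215.7 cm³.
Mass = 215.7 × 1.21, so 260.997 g.
Cost = 260.997 g / 1000 × $84.3/kg = $22.00.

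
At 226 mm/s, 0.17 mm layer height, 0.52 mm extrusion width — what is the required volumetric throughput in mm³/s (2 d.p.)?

Extrusion cross-section: 0.17 × 0.52 → 0.0884 mm².
Q = v·A = 226 × 0.0884 = 19.98 mm³/s.

19.98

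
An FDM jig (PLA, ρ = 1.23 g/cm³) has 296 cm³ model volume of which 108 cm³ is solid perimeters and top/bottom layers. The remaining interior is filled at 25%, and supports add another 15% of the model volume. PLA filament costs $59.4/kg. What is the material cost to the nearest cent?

$14.57

Infill region: 296 − 108 → 188 cm³.
Deposited infill: 0.25 × 188 → 47 cm³.
Support: 0.15 × 296 → 44.4 cm³.
Deposited volume = 108 + 47 + 44.4, so 199.4 cm³.
Mass = 199.4 × 1.23 = 245.262 g.
Cost = 245.262 g / 1000 × $59.4/kg = $14.57.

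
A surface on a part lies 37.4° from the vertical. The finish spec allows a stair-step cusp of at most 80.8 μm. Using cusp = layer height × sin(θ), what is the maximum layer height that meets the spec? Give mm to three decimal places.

t = h_c / sin θ = 0.0808 / 0.6074 = 0.133 mm.

0.133 mm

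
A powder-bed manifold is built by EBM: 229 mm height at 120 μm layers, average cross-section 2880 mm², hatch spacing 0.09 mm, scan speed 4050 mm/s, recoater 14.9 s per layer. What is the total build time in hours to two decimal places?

Number of layers: 229 / 0.12 → 1909 (rounded up).
Scan path per layer: 2880 / 0.09 → 32000 mm.
Per-layer scan time = 32000 / 4050 = 7.9012 s.
Layer cycle = 7.9012 + 14.9, so 22.8012 s.
1909 layers × 22.8012 s/layer = 43527.4908 s, i.e. 12.09 hours.

12.09 hours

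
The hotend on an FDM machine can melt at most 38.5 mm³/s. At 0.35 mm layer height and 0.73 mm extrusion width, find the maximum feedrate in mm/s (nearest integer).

A: 0.35 × 0.73 → 0.2555 mm².
v_max = Q/A = 38.5/0.2555 = 150.68 mm/s → 151 mm/s.

151 mm/s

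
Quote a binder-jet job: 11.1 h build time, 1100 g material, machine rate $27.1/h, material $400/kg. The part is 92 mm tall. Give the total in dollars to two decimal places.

Machine cost: 27.1 × 11.1 → $300.81.
Material charge: 400 × 1100/1000 → $440.00.
Job cost: 300.81 + 440.00 = $740.81.

$740.81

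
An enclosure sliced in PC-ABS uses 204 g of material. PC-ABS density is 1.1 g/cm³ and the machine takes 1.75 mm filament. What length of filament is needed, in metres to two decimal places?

Volume = 204 g / 1.1 g·cm⁻³ = 185.4545 cm³ = 185454.5 mm³.
Cross-section of 1.75 mm filament: π·(1.75/2)² = 2.4053 mm².
L = V/A = 185454.5/2.4053 = 77102.44 mm → 77.10 m.

77.10 m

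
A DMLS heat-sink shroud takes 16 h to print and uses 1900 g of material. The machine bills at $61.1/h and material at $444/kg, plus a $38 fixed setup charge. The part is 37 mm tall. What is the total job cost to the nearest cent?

Machine cost: 61.1 × 16 → $977.60.
Feedstock cost = 444 × 1900/1000 = $843.60.
Total = 977.60 + 843.60 + 38 = $1859.20.

$1859.20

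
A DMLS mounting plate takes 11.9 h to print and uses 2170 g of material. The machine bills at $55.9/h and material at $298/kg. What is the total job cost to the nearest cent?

Machine cost = 55.9 × 11.9, so $665.21.
Material charge = 298 × 2170/1000, so $646.66.
Job cost: 665.21 + 646.66 = $1311.87.

$1311.87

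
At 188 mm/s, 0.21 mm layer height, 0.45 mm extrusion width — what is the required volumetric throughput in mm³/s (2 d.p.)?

Bead cross-section = 0.21 × 0.45, so 0.0945 mm².
Volumetric flow = 188 × 0.0945 = 17.77 mm³/s.

17.77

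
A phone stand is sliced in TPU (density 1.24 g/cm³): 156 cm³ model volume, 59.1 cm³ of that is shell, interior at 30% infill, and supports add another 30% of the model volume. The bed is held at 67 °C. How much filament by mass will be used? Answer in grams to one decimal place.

Infill region = 156 − 59.1 = 96.9 cm³.
Infill volume = 0.30 × 96.9 = 29.07 cm³.
Support: 0.30 × 156 → 46.8 cm³.
Deposited volume = 59.1 + 29.07 + 46.8, so 134.97 cm³.
Mass: 134.97 × 1.24 → 167.3628 g.

167.4 g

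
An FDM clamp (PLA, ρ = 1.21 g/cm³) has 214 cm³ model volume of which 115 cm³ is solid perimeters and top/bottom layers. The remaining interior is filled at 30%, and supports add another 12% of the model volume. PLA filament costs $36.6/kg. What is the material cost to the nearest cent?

$7.55

Infill region: 214 − 115 → 99 cm³.
Infill deposited = 0.30 × 99, so 29.7 cm³.
Support: 0.12 × 214 → 25.68 cm³.
Total extruded = 115 + 29.7 + 25.68 = 170.38 cm³.
Mass: 170.38 × 1.21 → 206.1598 g.
Cost = 206.1598 g / 1000 × $36.6/kg = $7.55.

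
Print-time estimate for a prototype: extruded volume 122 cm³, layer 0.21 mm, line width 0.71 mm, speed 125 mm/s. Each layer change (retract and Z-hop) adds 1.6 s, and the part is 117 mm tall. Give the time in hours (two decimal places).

Bead cross-section = 0.21 × 0.71 = 0.1491 mm².
Toolpath length = 122 cm³ / 0.1491 mm² = 122000 / 0.1491 = 818242.8 mm.
Print-move time: 818242.8 / 125 → 6545.9 s.
Number of layers: 117 / 0.21 → 558 (rounded up).
Z-hop total = 558 × 1.6 = 892.8 s.
Total = 6545.9 + 892.8 = 7438.7 s = 2.07 hours.

2.07 hours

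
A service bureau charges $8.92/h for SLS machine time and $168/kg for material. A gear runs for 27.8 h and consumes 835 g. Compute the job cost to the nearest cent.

$388.26

Time charge = 8.92 × 27.8 = $247.976.
Material cost = 168 × 835/1000, so $140.28.
Total = 247.976 + 140.28 = 388.256 ≈ $388.26.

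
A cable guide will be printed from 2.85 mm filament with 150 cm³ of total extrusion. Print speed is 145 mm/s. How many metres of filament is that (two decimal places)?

Cross-section of 2.85 mm filament: π·(2.85/2)² = 6.3794 mm².
Length = 150 cm³ / 6.3794 mm² = 150000 / 6.3794 = 23513.18 mm = 23.51 m.

23.51 m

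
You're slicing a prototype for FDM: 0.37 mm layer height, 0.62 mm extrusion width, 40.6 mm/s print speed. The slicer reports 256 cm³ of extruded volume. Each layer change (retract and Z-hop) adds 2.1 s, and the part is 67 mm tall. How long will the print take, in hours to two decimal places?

7.74 hours

Line area = 0.37 × 0.62 = 0.2294 mm².
Toolpath length = 256 cm³ / 0.2294 mm² = 256000 / 0.2294 = 1115954.7 mm.
Time extruding: 1115954.7 / 40.6 → 27486.6 s.
Layers = ⌈67/0.37⌉ = 182.
Layer-change overhead = 182 × 2.1, so 382.2 s.
Altogether 27486.6 + 382.2 = 27868.8 s, i.e. 7.74 hours.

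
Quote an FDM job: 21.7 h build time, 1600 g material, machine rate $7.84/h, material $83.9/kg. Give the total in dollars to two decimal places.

Machine-time cost: 7.84 × 21.7 → $170.128.
Material charge = 83.9 × 1600/1000 = $134.24.
Job cost: 170.128 + 134.24 = 304.368 ≈ $304.37.

$304.37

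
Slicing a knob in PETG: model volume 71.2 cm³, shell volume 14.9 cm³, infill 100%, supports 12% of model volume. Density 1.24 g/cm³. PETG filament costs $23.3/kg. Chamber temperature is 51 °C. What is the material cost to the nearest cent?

Volume inside the shell = 71.2 − 14.9, so 56.3 cm³.
Infill deposited = 1.00 × 56.3, so 56.3 cm³.
Support = 0.12 × 71.2, so 8.544 cm³.
Total extruded = 14.9 + 56.3 + 8.544, so 79.744 cm³.
Mass = 79.744 × 1.24, so 98.88256 g.
Cost = 98.88256 g / 1000 × $23.3/kg = $2.30.

$2.30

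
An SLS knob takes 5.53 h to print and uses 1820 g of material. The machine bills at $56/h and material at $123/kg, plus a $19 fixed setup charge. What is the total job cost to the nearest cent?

Machine cost = 56 × 5.53, so $309.68.
Material cost = 123 × 1820/1000 = $223.86.
Adding setup: 309.68 + 223.86 + 19 → $552.54.

$552.54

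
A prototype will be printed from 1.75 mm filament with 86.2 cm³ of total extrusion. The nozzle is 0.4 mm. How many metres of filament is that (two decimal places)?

35.84 m

Filament cross-section = π × (1.75/2)² = 2.4053 mm².
L = 86200 mm³ / 2.4053 mm² = 35837.53 mm, i.e. 35.84 m.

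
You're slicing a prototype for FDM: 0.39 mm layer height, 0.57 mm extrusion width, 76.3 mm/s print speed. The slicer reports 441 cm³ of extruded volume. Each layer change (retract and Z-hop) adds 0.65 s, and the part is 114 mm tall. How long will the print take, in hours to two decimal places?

Bead cross-section = 0.39 × 0.57, so 0.2223 mm².
Toolpath length = 441 cm³ / 0.2223 mm² = 441000 / 0.2223 = 1983805.7 mm.
Extrusion time = 1983805.7 / 76.3 = 26000.1 s.
Layers = ⌈114/0.39⌉ = 293.
Z-hop total = 293 × 0.65, so 190.45 s.
Altogether 26000.1 + 190.45 = 26190.55 s, i.e. 7.28 hours.

7.28 hours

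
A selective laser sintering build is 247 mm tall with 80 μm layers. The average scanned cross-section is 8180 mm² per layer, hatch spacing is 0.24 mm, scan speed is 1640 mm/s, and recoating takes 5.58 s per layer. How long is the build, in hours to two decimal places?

22.61 hours

Layers = ⌈247/0.08⌉ = 3088.
Per-layer scan distance = 8180 / 0.24, so 34083.3 mm.
Per-layer scan time = 34083.3 / 1640 = 20.7825 s.
Time per layer = 20.7825 + 5.58 = 26.3625 s.
Build time = 3088 × 26.3625 = 81407.4 s = 22.61 hours.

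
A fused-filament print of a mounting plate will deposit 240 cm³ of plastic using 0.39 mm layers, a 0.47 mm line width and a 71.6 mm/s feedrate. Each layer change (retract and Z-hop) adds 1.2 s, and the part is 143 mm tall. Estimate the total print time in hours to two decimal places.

Extrusion cross-section: 0.39 × 0.47 → 0.1833 mm².
Path length: 240000 mm³ / 0.1833 mm² → 1309329 mm.
Print-move time = 1309329 / 71.6 = 18286.7 s.
Layer count = ceil(143 / 0.39) = 367.
Layer-change overhead = 367 × 1.2 = 440.4 s.
Altogether 18286.7 + 440.4 = 18727.1 s, i.e. 5.20 hours.

5.20 hours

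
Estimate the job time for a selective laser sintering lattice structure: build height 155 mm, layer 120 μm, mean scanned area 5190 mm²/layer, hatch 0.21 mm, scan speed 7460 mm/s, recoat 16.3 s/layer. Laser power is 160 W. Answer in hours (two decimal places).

Number of layers: 155 / 0.12 → 1292 (rounded up).
Per-layer scan distance = 5190 / 0.21, so 24714.3 mm.
Laser time per layer: 24714.3 / 7460 → 3.3129 s.
Per-layer time: 3.3129 + 16.3 → 19.6129 s.
Build time = 1292 × 19.6129 = 25339.8668 s = 7.04 hours.

7.04 hours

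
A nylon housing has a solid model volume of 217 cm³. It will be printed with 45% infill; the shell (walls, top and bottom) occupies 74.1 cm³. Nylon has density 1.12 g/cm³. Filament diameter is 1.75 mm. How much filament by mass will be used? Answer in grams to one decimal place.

Interior volume = 217 − 74.1 = 142.9 cm³.
Deposited infill: 0.45 × 142.9 → 64.305 cm³.
Total printed volume = 74.1 + 64.305 = 138.405 cm³.
Mass: 138.405 × 1.12 → 155.0136 g.

155.0 g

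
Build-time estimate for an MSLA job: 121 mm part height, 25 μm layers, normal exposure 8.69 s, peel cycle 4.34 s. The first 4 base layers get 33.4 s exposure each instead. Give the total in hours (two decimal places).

17.55 hours

Layers = ⌈121/0.025⌉ = 4840.
Base layers: 4 × (33.4 + 4.34) → 150.96 s.
Normal layers = 4836 × (8.69 + 4.34) = 63013.08 s.
Sum: 150.96 + 63013.08 = 63164.04 s → 17.55 hours.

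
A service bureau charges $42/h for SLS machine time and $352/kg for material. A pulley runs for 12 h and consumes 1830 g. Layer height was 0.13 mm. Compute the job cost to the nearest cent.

$1148.16

Time charge: 42 × 12 → $504.00.
Material cost: 352 × 1830/1000 → $644.16.
Job cost: 504.00 + 644.16 = $1148.16.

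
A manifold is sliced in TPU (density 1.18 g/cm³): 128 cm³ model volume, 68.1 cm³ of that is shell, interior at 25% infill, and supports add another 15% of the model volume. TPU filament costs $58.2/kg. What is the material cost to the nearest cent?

Volume inside the shell = 128 − 68.1, so 59.9 cm³.
Infill deposited: 0.25 × 59.9 → 14.975 cm³.
Support: 0.15 × 128 → 19.2 cm³.
Deposited volume = 68.1 + 14.975 + 19.2, so 102.275 cm³.
Mass = 102.275 × 1.18 = 120.6845 g.
Cost = 120.6845 g / 1000 × $58.2/kg = $7.02.

$7.02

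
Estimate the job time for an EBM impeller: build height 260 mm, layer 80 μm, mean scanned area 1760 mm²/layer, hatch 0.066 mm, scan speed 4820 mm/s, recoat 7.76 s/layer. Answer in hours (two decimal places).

Layer count = ceil(260 / 0.08) = 3250.
Per-layer scan distance = 1760 / 0.066, so 26666.7 mm.
Per-layer scan time: 26666.7 / 4820 → 5.5325 s.
Time per layer = 5.5325 + 7.76, so 13.2925 s.
Build time = 3250 × 13.2925 = 43200.625 s = 12.00 hours.

12.00 hours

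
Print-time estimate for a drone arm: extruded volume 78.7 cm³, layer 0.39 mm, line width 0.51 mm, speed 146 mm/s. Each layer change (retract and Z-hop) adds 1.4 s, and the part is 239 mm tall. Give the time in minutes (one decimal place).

Extrusion cross-section = 0.39 × 0.51 = 0.1989 mm².
Path length: 78700 mm³ / 0.1989 mm² → 395676.2 mm.
Extrusion time = 395676.2 / 146, so 2710.1 s.
Layer count = ceil(239 / 0.39) = 613.
Layer-change overhead = 613 × 1.4 = 858.2 s.
Altogether 2710.1 + 858.2 = 3568.3 s, i.e. 59.5 minutes.

59.5 minutes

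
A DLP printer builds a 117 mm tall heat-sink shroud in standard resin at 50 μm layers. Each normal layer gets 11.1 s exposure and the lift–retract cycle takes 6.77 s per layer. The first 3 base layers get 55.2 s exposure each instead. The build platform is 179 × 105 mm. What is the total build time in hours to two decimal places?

11.65 hours

Layer count = ceil(117 / 0.05) = 2340.
Burn-in layers = 3 × (55.2 + 6.77), so 185.91 s.
Regular layers = 2337 × (11.1 + 6.77) = 41762.19 s.
Sum: 185.91 + 41762.19 = 41948.1 s → 11.65 hours.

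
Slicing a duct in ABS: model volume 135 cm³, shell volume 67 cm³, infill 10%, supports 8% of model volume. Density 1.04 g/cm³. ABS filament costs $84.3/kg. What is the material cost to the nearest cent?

Infill region = 135 − 67 = 68 cm³.
Deposited infill = 0.10 × 68, so 6.8 cm³.
Support = 0.08 × 135 = 10.8 cm³.
Total printed volume = 67 + 6.8 + 10.8 = 84.6 cm³.
Mass = 84.6 × 1.04, so 87.984 g.
Cost = 87.984 g / 1000 × $84.3/kg = $7.42.

$7.42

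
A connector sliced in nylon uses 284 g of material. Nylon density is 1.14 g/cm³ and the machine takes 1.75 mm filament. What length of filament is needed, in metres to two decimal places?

103.57 m

Volume = 284 g / 1.14 g·cm⁻³ = 249.1228 cm³ = 249122.8 mm³.
Cross-section of 1.75 mm filament: π·(1.75/2)² = 2.4053 mm².
Length = 249122.8 / 2.4053 = 103572.44 mm = 103.57 m.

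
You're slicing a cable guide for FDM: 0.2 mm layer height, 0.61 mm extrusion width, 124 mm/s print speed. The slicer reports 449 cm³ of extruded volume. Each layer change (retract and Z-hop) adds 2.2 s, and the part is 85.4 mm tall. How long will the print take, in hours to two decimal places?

8.51 hours

Bead cross-section = 0.2 × 0.61 = 0.122 mm².
Toolpath length = 449 cm³ / 0.122 mm² = 449000 / 0.122 = 3680327.9 mm.
Extrusion time = 3680327.9 / 124, so 29680.1 s.
Layer count = ceil(85.4 / 0.2) = 427.
Non-print overhead = 427 × 2.2 = 939.4 s.
Total = 29680.1 + 939.4 = 30619.5 s = 8.51 hours.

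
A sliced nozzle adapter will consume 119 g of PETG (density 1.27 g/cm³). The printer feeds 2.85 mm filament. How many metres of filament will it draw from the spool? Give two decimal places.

14.69 m

Extruded volume: 119/1.27 = 93.7008 cm³ (93700.8 mm³).
Filament cross-section = π × (2.85/2)² = 6.3794 mm².
Length = 93700.8 / 6.3794 = 14688.03 mm = 14.69 m.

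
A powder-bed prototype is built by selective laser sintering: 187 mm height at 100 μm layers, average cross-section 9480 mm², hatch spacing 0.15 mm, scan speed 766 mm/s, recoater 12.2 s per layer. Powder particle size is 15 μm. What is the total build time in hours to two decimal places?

49.19 hours

Layers = ⌈187/0.1⌉ = 1870.
Hatch length per layer = 9480 / 0.15, so 63200 mm.
Scan time per layer: 63200 / 766 → 82.5065 s.
Per-layer time = 82.5065 + 12.2, so 94.7065 s.
Total: 1870 × 94.7065 s = 177101.155 s → 49.19 hours.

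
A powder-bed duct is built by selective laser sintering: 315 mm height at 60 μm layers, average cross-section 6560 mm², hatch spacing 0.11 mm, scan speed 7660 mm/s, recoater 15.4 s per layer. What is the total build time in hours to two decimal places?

Layer count = ceil(315 / 0.06) = 5250.
Hatch length per layer = 6560 / 0.11, so 59636.4 mm.
Per-layer scan time = 59636.4 / 7660, so 7.7854 s.
Per-layer time = 7.7854 + 15.4, so 23.1854 s.
Total: 5250 × 23.1854 s = 121723.35 s → 33.81 hours.

33.81 hours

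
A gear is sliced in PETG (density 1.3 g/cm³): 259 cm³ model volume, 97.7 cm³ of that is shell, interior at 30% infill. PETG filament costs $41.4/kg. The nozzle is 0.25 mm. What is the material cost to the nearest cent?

Volume inside the shell = 259 − 97.7, so 161.3 cm³.
Infill deposited = 0.30 × 161.3 = 48.39 cm³.
Total printed volume = 97.7 + 48.39 = 146.09 cm³.
Mass = 146.09 × 1.3 = 189.917 g.
At $41.4/kg: 189.917/1000 × 41.4 = $7.86.

$7.86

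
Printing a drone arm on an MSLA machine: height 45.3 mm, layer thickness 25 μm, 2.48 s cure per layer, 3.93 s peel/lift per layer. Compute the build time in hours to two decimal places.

Layer count = ceil(45.3 / 0.025) = 1812.
Cycle time = 2.48 + 3.93, so 6.41 s.
Total = 1812 × 6.41 = 11614.92 s = 3.23 hours.

3.23 hours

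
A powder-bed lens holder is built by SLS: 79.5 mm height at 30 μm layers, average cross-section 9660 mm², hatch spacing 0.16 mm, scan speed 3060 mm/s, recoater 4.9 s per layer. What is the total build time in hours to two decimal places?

Number of layers: 79.5 / 0.03 → 2650 (rounded up).
Scan path per layer = 9660 / 0.16, so 60375 mm.
Per-layer scan time = 60375 / 3060 = 19.7304 s.
Per-layer time: 19.7304 + 4.9 → 24.6304 s.
Total: 2650 × 24.6304 s = 65270.56 s → 18.13 hours.

18.13 hours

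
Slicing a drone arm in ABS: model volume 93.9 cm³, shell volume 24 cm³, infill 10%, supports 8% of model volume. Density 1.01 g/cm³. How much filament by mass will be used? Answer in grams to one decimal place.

38.9 g

Volume inside the shell: 93.9 − 24 → 69.9 cm³.
Infill volume: 0.10 × 69.9 → 6.99 cm³.
Support = 0.08 × 93.9, so 7.512 cm³.
Total printed volume = 24 + 6.99 + 7.512, so 38.502 cm³.
Mass = 38.502 × 1.01 = 38.88702 g.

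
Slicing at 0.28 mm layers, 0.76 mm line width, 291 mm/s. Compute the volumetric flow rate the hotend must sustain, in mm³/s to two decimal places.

61.92

Extrusion cross-section = 0.28 × 0.76 = 0.2128 mm².
Q = v·A = 291 × 0.2128 = 61.92 mm³/s.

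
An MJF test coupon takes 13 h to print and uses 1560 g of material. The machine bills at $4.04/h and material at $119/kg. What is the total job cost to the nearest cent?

Time charge = 4.04 × 13 = $52.52.
Material charge = 119 × 1560/1000, so $185.64.
Job cost: 52.52 + 185.64 = $238.16.

$238.16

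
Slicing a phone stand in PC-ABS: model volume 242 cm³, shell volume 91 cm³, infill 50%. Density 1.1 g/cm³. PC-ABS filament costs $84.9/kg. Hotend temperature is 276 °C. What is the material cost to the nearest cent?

$15.55

Volume inside the shell = 242 − 91, so 151 cm³.
Infill volume = 0.50 × 151, so 75.5 cm³.
Total printed volume: 91 + 75.5 → 166.5 cm³.
Mass: 166.5 × 1.1 → 183.15 g.
Cost = 183.15 g / 1000 × $84.9/kg = $15.55.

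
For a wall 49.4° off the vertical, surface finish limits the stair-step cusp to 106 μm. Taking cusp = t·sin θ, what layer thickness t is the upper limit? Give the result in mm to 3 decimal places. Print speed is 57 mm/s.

t = h_c / sin θ = 0.106 / 0.7593 = 0.140 mm.

0.140 mm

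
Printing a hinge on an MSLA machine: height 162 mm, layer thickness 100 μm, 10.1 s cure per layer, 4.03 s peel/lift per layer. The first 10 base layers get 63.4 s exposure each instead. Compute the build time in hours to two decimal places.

Number of layers: 162 / 0.1 → 1620 (rounded up).
Bottom layers = 10 × (63.4 + 4.03), so 674.3 s.
Remaining layers = 1610 × (10.1 + 4.03) = 22749.3 s.
Total = 674.3 + 22749.3 = 23423.6 s = 6.51 hours.

6.51 hours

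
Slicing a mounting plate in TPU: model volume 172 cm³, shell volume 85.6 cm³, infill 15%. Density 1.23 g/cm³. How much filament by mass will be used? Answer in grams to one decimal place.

121.2 g

Infill region = 172 − 85.6 = 86.4 cm³.
Infill volume = 0.15 × 86.4, so 12.96 cm³.
Total printed volume = 85.6 + 12.96, so 98.56 cm³.
Mass = 98.56 × 1.23, so 121.2288 g.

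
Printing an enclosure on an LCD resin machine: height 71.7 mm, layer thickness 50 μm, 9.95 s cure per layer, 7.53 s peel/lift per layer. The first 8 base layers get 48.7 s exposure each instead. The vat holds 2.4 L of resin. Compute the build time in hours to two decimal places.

7.05 hours

Number of layers: 71.7 / 0.05 → 1434 (rounded up).
Burn-in layers: 8 × (48.7 + 7.53) → 449.84 s.
Regular layers = 1426 × (9.95 + 7.53), so 24926.48 s.
Sum: 449.84 + 24926.48 = 25376.32 s → 7.05 hours.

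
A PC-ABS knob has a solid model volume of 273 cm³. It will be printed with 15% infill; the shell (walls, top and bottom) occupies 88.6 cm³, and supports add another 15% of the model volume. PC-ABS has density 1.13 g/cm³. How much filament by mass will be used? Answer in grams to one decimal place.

177.6 g

Infill region = 273 − 88.6, so 184.4 cm³.
Infill deposited = 0.15 × 184.4 = 27.66 cm³.
Support = 0.15 × 273 = 40.95 cm³.
Deposited volume = 88.6 + 27.66 + 40.95 = 157.21 cm³.
Mass = 157.21 × 1.13, so 177.6473 g.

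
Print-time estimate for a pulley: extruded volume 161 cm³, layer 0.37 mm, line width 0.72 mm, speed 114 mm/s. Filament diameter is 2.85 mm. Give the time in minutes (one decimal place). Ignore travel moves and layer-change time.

88.4 minutes

Line area = 0.37 × 0.72 = 0.2664 mm².
Toolpath length = 161 cm³ / 0.2664 mm² = 161000 / 0.2664 = 604354.4 mm.
Extrusion time = 604354.4 / 114 = 5301.4 s.
That's 5301.4 s → 88.4 minutes.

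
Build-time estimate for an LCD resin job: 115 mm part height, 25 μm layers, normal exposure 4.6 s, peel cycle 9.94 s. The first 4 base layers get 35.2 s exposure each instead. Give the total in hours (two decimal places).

Number of layers: 115 / 0.025 → 4600 (rounded up).
Burn-in layers = 4 × (35.2 + 9.94) = 180.56 s.
Regular layers = 4596 × (4.6 + 9.94), so 66825.84 s.
Total = 180.56 + 66825.84 = 67006.4 s = 18.61 hours.

18.61 hours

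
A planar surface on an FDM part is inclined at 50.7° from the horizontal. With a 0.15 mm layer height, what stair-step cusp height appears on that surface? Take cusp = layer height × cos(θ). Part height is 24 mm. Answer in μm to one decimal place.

h_c = t·cos θ = 0.15 × 0.6334 = 0.09501 mm (95.0 μm).

95.0 μm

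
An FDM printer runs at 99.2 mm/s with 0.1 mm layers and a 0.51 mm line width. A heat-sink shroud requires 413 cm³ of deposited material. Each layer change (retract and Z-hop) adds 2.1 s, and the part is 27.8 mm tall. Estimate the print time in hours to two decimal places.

Extrusion cross-section = 0.1 × 0.51, so 0.051 mm².
Total extruded path = 413000/0.051 = 8098039.2 mm.
Print-move time: 8098039.2 / 99.2 → 81633.5 s.
Layer count = ceil(27.8 / 0.1) = 278.
Layer-change overhead = 278 × 2.1, so 583.8 s.
Altogether 81633.5 + 583.8 = 82217.3 s, i.e. 22.84 hours.

22.84 hours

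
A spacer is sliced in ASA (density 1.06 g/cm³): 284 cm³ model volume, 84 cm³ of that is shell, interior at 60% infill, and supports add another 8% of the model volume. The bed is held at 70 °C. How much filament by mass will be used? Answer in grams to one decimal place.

Interior volume = 284 − 84, so 200 cm³.
Infill volume: 0.60 × 200 → 120 cm³.
Support = 0.08 × 284 = 22.72 cm³.
Total extruded = 84 + 120 + 22.72 = 226.72 cm³.
Mass: 226.72 × 1.06 → 240.3232 g.

240.3 g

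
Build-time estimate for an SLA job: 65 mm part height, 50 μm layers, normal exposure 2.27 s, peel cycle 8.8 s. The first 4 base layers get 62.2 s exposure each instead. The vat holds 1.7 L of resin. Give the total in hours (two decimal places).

Layers = ⌈65/0.05⌉ = 1300.
Base layers = 4 × (62.2 + 8.8) = 284 s.
Remaining layers = 1296 × (2.27 + 8.8) = 14346.72 s.
Sum: 284 + 14346.72 = 14630.72 s → 4.06 hours.

4.06 hours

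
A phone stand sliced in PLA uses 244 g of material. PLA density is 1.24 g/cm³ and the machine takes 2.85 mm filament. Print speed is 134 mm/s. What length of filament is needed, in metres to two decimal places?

Volume = 244 g / 1.24 g·cm⁻³ = 196.7742 cm³ = 196774.2 mm³.
A = π r² = π × 1.425² = 6.3794 mm².
L = V/A = 196774.2/6.3794 = 30845.25 mm → 30.85 m.

30.85 m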